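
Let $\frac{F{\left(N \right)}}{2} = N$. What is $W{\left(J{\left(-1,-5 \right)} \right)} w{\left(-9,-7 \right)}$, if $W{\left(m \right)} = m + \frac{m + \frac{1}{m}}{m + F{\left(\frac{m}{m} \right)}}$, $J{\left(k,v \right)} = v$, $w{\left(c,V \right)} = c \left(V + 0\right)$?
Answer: $- \frac{1029}{5} \approx -205.8$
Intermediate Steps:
$F{\left(N \right)} = 2 N$
$w{\left(c,V \right)} = V c$ ($w{\left(c,V \right)} = c V = V c$)
$W{\left(m \right)} = m + \frac{m + \frac{1}{m}}{2 + m}$ ($W{\left(m \right)} = m + \frac{m + \frac{1}{m}}{m + 2 \frac{m}{m}} = m + \frac{m + \frac{1}{m}}{m + 2 \cdot 1} = m + \frac{m + \frac{1}{m}}{m + 2} = m + \frac{m + \frac{1}{m}}{2 + m}$)
$W{\left(J{\left(-1,-5 \right)} \right)} w{\left(-9,-7 \right)} = \frac{1 + \left(-5\right)^{3} + 3 \left(-5\right)^{2}}{\left(-5\right) \left(2 - 5\right)} \left(\left(-7\right) \left(-9\right)\right) = - \frac{1 - 125 + 3 \cdot 25}{5 \left(-3\right)} 63 = \left(- \frac{1}{5}\right) \left(- \frac{1}{3}\right) \left(1 - 125 + 75\right) 63 = \left(- \frac{1}{5}\right) \left(- \frac{1}{3}\right) \left(-49\right) 63 = \left(- \frac{49}{15}\right) 63 = - \frac{1029}{5}$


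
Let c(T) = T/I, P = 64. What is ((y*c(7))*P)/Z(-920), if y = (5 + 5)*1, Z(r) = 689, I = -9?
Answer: -4480/6201 ≈ -0.72246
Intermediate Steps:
y = 10 (y = 10*1 = 10)
c(T) = -T/9 (c(T) = T/(-9) = T*(-1/9) = -T/9)
((y*c(7))*P)/Z(-920) = ((10*(-1/9*7))*64)/689 = ((10*(-7/9))*64)*(1/689) = -70/9*64*(1/689) = -4480/9*1/689 = -4480/6201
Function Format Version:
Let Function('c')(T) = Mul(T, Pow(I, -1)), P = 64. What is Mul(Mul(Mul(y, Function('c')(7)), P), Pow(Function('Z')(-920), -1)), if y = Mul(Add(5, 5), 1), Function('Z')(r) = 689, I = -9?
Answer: Rational(-4480, 6201) ≈ -0.72246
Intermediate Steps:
y = 10 (y = Mul(10, 1) = 10)
Function('c')(T) = Mul(Rational(-1, 9), T) (Function('c')(T) = Mul(T, Pow(-9, -1)) = Mul(T, Rational(-1, 9)) = Mul(Rational(-1, 9), T))
Mul(Mul(Mul(y, Function('c')(7)), P), Pow(Function('Z')(-920), -1)) = Mul(Mul(Mul(10, Mul(Rational(-1, 9), 7)), 64), Pow(689, -1)) = Mul(Mul(Mul(10, Rational(-7, 9)), 64), Rational(1, 689)) = Mul(Mul(Rational(-70, 9), 64), Rational(1, 689)) = Mul(Rational(-4480, 9), Rational(1, 689)) = Rational(-4480, 6201)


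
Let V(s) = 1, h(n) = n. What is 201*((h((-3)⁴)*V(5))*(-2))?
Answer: -32562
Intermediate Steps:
201*((h((-3)⁴)*V(5))*(-2)) = 201*(((-3)⁴*1)*(-2)) = 201*((81*1)*(-2)) = 201*(81*(-2)) = 201*(-162) = -32562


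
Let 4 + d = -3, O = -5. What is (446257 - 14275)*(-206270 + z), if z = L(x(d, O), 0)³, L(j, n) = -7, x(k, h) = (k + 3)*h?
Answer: -89253096966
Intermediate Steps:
d = -7 (d = -4 - 3 = -7)
x(k, h) = h*(3 + k) (x(k, h) = (3 + k)*h = h*(3 + k))
z = -343 (z = (-7)³ = -343)
(446257 - 14275)*(-206270 + z) = (446257 - 14275)*(-206270 - 343) = 431982*(-206613) = -89253096966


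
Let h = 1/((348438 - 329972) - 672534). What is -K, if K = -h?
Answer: -1/654068 ≈ -1.5289e-6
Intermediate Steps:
h = -1/654068 (h = 1/(18466 - 672534) = 1/(-654068) = -1/654068 ≈ -1.5289e-6)
K = 1/654068 (K = -1*(-1/654068) = 1/654068 ≈ 1.5289e-6)
-K = -1*1/654068 = -1/654068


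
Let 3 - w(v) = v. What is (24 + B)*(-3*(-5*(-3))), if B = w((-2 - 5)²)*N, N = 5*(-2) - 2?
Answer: -25920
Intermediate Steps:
N = -12 (N = -10 - 2 = -12)
w(v) = 3 - v
B = 552 (B = (3 - (-2 - 5)²)*(-12) = (3 - 1*(-7)²)*(-12) = (3 - 1*49)*(-12) = (3 - 49)*(-12) = -46*(-12) = 552)
(24 + B)*(-3*(-5*(-3))) = (24 + 552)*(-3*(-5*(-3))) = 576*(-3*15) = 576*(-1*45) = 576*(-45) = -25920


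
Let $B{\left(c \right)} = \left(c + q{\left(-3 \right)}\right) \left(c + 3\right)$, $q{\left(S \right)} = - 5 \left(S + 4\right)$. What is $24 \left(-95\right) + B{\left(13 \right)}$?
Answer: $-2152$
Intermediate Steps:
$q{\left(S \right)} = -20 - 5 S$ ($q{\left(S \right)} = - 5 \left(4 + S\right) = -20 - 5 S$)
$B{\left(c \right)} = \left(-5 + c\right) \left(3 + c\right)$ ($B{\left(c \right)} = \left(c - 5\right) \left(c + 3\right) = \left(c + \left(-20 + 15\right)\right) \left(3 + c\right) = \left(c - 5\right) \left(3 + c\right) = \left(-5 + c\right) \left(3 + c\right)$)
$24 \left(-95\right) + B{\left(13 \right)} = 24 \left(-95\right) - \left(41 - 169\right) = -2280 - -128 = -2280 + 128 = -2152$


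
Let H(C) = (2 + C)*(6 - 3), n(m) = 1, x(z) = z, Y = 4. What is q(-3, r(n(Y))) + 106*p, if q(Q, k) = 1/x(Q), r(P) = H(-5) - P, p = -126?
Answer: -40069/3 ≈ -13356.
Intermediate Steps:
H(C) = 6 + 3*C (H(C) = (2 + C)*3 = 6 + 3*C)
r(P) = -9 - P (r(P) = (6 + 3*(-5)) - P = (6 - 15) - P = -9 - P)
q(Q, k) = 1/Q
q(-3, r(n(Y))) + 106*p = 1/(-3) + 106*(-126) = -1/3 - 13356 = -40069/3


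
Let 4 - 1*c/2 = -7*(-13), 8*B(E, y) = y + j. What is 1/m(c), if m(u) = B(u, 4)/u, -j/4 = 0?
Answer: -348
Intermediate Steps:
j = 0 (j = -4*0 = 0)
B(E, y) = y/8 (B(E, y) = (y + 0)/8 = y/8)
c = -174 (c = 8 - (-14)*(-13) = 8 - 2*91 = 8 - 182 = -174)
m(u) = 1/(2*u) (m(u) = ((⅛)*4)/u = 1/(2*u))
1/m(c) = 1/((½)/(-174)) = 1/((½)*(-1/174)) = 1/(-1/348) = -348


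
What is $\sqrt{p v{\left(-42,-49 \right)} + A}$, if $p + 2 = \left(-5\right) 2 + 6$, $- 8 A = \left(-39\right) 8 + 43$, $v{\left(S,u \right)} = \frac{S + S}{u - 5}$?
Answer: $\frac{\sqrt{3498}}{12} \approx 4.9287$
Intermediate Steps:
$v{\left(S,u \right)} = \frac{2 S}{-5 + u}$
$A = \frac{269}{8}$ ($A = - \frac{\left(-39\right) 8 + 43}{8} = - \frac{-312 + 43}{8} = \left(- \frac{1}{8}\right) \left(-269\right) = \frac{269}{8} \approx 33.625$)
$p = -6$ ($p = -2 + \left(\left(-5\right) 2 + 6\right) = -2 + \left(-10 + 6\right) = -2 - 4 = -6$)
$\sqrt{p v{\left(-42,-49 \right)} + A} = \sqrt{- 6 \cdot 2 \left(-42\right) \frac{1}{-5 - 49} + \frac{269}{8}} = \sqrt{- 6 \cdot 2 \left(-42\right) \frac{1}{-54} + \frac{269}{8}} = \sqrt{- 6 \cdot 2 \left(-42\right) \left(- \frac{1}{54}\right) + \frac{269}{8}} = \sqrt{\left(-6\right) \frac{14}{9} + \frac{269}{8}} = \sqrt{- \frac{28}{3} + \frac{269}{8}} = \sqrt{\frac{583}{24}} = \frac{\sqrt{3498}}{12}$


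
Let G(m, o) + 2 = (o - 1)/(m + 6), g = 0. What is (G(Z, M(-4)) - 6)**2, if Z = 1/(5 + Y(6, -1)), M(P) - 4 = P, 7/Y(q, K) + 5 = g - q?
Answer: 5953600/89401 ≈ 66.594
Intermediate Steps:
Y(q, K) = 7/(-5 - q) (Y(q, K) = 7/(-5 + (0 - q)) = 7/(-5 - q))
M(P) = 4 + P
Z = 11/48 (Z = 1/(5 - 7/(5 + 6)) = 1/(5 - 7/11) = 1/(48/11) = 11/48 ≈ 0.22917)
G(m, o) = -2 + (-1 + o)/(6 + m) (G(m, o) = -2 + (o - 1)/(m + 6) = -2 + (-1 + o)/(6 + m))
(G(Z, M(-4)) - 6)**2 = ((-13 + (4 - 4) - 2*11/48)/(6 + 11/48) - 6)**2 = ((-13 + 0 - 11/24)/(299/48) - 6)**2 = ((48/299)*(-323/24) - 6)**2 = (-646/299 - 6)**2 = (-2440/299)**2 = 5953600/89401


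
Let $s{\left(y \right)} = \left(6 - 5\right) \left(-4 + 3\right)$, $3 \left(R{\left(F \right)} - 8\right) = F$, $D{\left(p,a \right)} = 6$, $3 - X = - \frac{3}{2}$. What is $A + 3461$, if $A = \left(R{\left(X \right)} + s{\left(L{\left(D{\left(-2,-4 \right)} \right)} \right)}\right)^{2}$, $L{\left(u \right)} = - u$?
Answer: $\frac{14133}{4} \approx 3533.3$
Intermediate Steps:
$X = \frac{9}{2}$ ($X = 3 - - \frac{3}{2} = 3 + \frac{3}{2} = \frac{9}{2} \approx 4.5$)
$R{\left(F \right)} = 8 + \frac{F}{3}$
$s{\left(y \right)} = -1$ ($s{\left(y \right)} = 1 \left(-1\right) = -1$)
$A = \frac{289}{4}$ ($A = \left(\left(8 + \frac{1}{3} \cdot \frac{9}{2}\right) - 1\right)^{2} = \left(\left(8 + \frac{3}{2}\right) - 1\right)^{2} = \left(\frac{19}{2} - 1\right)^{2} = \left(\frac{17}{2}\right)^{2} = \frac{289}{4} \approx 72.25$)
$A + 3461 = \frac{289}{4} + 3461 = \frac{14133}{4}$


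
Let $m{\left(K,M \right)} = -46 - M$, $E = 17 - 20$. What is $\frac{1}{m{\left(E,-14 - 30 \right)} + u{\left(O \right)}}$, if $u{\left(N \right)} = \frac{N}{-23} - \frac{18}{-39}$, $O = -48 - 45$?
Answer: $\frac{299}{749} \approx 0.3992$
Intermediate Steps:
$E = -3$
$O = -93$
$u{\left(N \right)} = \frac{6}{13} - \frac{N}{23}$ ($u{\left(N \right)} = N \left(- \frac{1}{23}\right) - - \frac{6}{13} = - \frac{N}{23} + \frac{6}{13} = \frac{6}{13} - \frac{N}{23}$)
$\frac{1}{m{\left(E,-14 - 30 \right)} + u{\left(O \right)}} = \frac{1}{\left(-46 - \left(-14 - 30\right)\right) + \left(\frac{6}{13} - - \frac{93}{23}\right)} = \frac{1}{\left(-46 - \left(-14 - 30\right)\right) + \left(\frac{6}{13} + \frac{93}{23}\right)} = \frac{1}{\left(-46 - -44\right) + \frac{1347}{299}} = \frac{1}{\left(-46 + 44\right) + \frac{1347}{299}} = \frac{1}{-2 + \frac{1347}{299}} = \frac{1}{\frac{749}{299}} = \frac{299}{749}$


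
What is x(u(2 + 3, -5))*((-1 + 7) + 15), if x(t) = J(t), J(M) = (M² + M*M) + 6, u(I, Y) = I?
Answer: 1176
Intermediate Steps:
J(M) = 6 + 2*M² (J(M) = (M² + M²) + 6 = 2*M² + 6 = 6 + 2*M²)
x(t) = 6 + 2*t²
x(u(2 + 3, -5))*((-1 + 7) + 15) = (6 + 2*(2 + 3)²)*((-1 + 7) + 15) = (6 + 2*5²)*(6 + 15) = (6 + 2*25)*21 = (6 + 50)*21 = 56*21 = 1176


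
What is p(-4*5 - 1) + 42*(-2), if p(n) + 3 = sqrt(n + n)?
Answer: -87 + I*sqrt(42) ≈ -87.0 + 6.4807*I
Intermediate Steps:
p(n) = -3 + sqrt(2)*sqrt(n) (p(n) = -3 + sqrt(n + n) = -3 + sqrt(2*n) = -3 + sqrt(2)*sqrt(n))
p(-4*5 - 1) + 42*(-2) = (-3 + sqrt(2)*sqrt(-4*5 - 1)) + 42*(-2) = (-3 + sqrt(2)*sqrt(-20 - 1)) - 84 = (-3 + sqrt(2)*sqrt(-21)) - 84 = (-3 + sqrt(2)*(I*sqrt(21))) - 84 = (-3 + I*sqrt(42)) - 84 = -87 + I*sqrt(42)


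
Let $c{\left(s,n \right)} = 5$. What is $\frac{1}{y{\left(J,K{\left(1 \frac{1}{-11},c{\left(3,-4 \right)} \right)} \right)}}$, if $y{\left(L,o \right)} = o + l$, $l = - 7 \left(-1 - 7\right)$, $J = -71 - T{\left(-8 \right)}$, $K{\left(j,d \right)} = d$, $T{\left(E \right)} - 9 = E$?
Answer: $\frac{1}{61} \approx 0.016393$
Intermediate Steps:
$T{\left(E \right)} = 9 + E$
$J = -72$ ($J = -71 - \left(9 - 8\right) = -71 - 1 = -72$)
$l = 56$ ($l = \left(-7\right) \left(-8\right) = 56$)
$y{\left(L,o \right)} = 56 + o$ ($y{\left(L,o \right)} = o + 56 = 56 + o$)
$\frac{1}{y{\left(J,K{\left(1 \frac{1}{-11},c{\left(3,-4 \right)} \right)} \right)}} = \frac{1}{56 + 5} = \frac{1}{61}$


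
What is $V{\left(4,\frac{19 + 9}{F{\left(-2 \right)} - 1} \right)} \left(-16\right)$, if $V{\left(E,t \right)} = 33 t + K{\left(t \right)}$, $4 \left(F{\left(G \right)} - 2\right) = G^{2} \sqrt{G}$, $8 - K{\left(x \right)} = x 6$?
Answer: $\frac{64 \left(- 2 \sqrt{2} + 191 i\right)}{\sqrt{2} - i} \approx -4160.0 + 5702.1 i$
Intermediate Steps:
$K{\left(x \right)} = 8 - 6 x$ ($K{\left(x \right)} = 8 - x 6 = 8 - 6 x$)
$F{\left(G \right)} = 2 + \frac{G^{\frac{5}{2}}}{4}$ ($F{\left(G \right)} = 2 + \frac{G^{2} \sqrt{G}}{4} = 2 + \frac{G^{\frac{5}{2}}}{4}$)
$V{\left(E,t \right)} = 8 + 27 t$ ($V{\left(E,t \right)} = 33 t - \left(-8 + 6 t\right) = 8 + 27 t$)
$V{\left(4,\frac{19 + 9}{F{\left(-2 \right)} - 1} \right)} \left(-16\right) = \left(8 + 27 \frac{19 + 9}{\left(2 + \frac{\left(-2\right)^{\frac{5}{2}}}{4}\right) - 1}\right) \left(-16\right) = \left(8 + 27 \frac{28}{\left(2 + \frac{4 i \sqrt{2}}{4}\right) - 1}\right) \left(-16\right) = \left(8 + 27 \frac{28}{\left(2 + i \sqrt{2}\right) - 1}\right) \left(-16\right) = \left(8 + 27 \frac{28}{1 + i \sqrt{2}}\right) \left(-16\right) = \left(8 + \frac{756}{1 + i \sqrt{2}}\right) \left(-16\right) = -128 - \frac{12096}{1 + i \sqrt{2}}$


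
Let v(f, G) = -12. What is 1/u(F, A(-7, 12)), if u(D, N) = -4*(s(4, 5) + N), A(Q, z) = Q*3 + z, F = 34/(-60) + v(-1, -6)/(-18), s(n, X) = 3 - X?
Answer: 1/44 ≈ 0.022727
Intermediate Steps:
F = 1/10 (F = 34/(-60) - 12/(-18) = 34*(-1/60) - 12*(-1/18) = -17/30 + 2/3 = 1/10 ≈ 0.10000)
A(Q, z) = z + 3*Q (A(Q, z) = 3*Q + z = z + 3*Q)
u(D, N) = 8 - 4*N (u(D, N) = -4*((3 - 1*5) + N) = -4*((3 - 5) + N) = -4*(-2 + N) = 8 - 4*N)
1/u(F, A(-7, 12)) = 1/(8 - 4*(12 + 3*(-7))) = 1/(8 - 4*(12 - 21)) = 1/(8 - 4*(-9)) = 1/(8 + 36) = 1/44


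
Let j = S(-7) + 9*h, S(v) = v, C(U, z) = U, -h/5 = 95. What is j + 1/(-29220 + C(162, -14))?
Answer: -124426357/29058 ≈ -4282.0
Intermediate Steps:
h = -475 (h = -5*95 = -475)
j = -4282 (j = -7 + 9*(-475) = -7 - 4275 = -4282)
j + 1/(-29220 + C(162, -14)) = -4282 + 1/(-29220 + 162) = -4282 + 1/(-29058) = -4282 - 1/29058 = -124426357/29058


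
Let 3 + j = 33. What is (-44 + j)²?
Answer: 196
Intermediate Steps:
j = 30 (j = -3 + 33 = 30)
(-44 + j)² = (-44 + 30)² = (-14)² = 196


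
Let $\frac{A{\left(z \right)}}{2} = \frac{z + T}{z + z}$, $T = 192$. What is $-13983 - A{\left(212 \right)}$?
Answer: $- \frac{741200}{53} \approx -13985.0$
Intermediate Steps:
$A{\left(z \right)} = \frac{192 + z}{z}$ ($A{\left(z \right)} = 2 \frac{z + 192}{z + z} = 2 \frac{192 + z}{2 z} = \frac{192 + z}{z}$)
$-13983 - A{\left(212 \right)} = -13983 - \frac{192 + 212}{212} = -13983 - \frac{1}{212} \cdot 404 = -13983 - \frac{101}{53} = - \frac{741200}{53}$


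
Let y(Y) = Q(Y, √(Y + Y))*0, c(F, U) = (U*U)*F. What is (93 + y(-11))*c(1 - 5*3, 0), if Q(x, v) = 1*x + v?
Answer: 0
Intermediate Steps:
Q(x, v) = v + x (Q(x, v) = x + v = v + x)
c(F, U) = F*U² (c(F, U) = U²*F = F*U²)
y(Y) = 0 (y(Y) = (√(Y + Y) + Y)*0 = (√(2*Y) + Y)*0 = (√2*√Y + Y)*0 = (Y + √2*√Y)*0 = 0)
(93 + y(-11))*c(1 - 5*3, 0) = (93 + 0)*((1 - 5*3)*0²) = 93*((1 - 15)*0) = 93*(-14*0) = 93*0 = 0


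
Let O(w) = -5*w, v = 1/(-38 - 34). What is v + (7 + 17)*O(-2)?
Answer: 17279/72 ≈ 239.99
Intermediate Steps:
v = -1/72 (v = 1/(-72) = -1/72 ≈ -0.013889)
v + (7 + 17)*O(-2) = -1/72 + (7 + 17)*(-5*(-2)) = -1/72 + 24*10 = -1/72 + 240 = 17279/72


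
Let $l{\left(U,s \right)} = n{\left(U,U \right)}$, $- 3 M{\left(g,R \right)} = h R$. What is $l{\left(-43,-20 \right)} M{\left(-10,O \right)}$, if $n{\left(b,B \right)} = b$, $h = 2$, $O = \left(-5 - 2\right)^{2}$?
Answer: $\frac{4214}{3} \approx 1404.7$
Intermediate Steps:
$O = 49$ ($O = \left(-7\right)^{2} = 49$)
$M{\left(g,R \right)} = - \frac{2 R}{3}$
$l{\left(U,s \right)} = U$
$l{\left(-43,-20 \right)} M{\left(-10,O \right)} = - 43 \left(\left(- \frac{2}{3}\right) 49\right) = \left(-43\right) \left(- \frac{98}{3}\right) = \frac{4214}{3}$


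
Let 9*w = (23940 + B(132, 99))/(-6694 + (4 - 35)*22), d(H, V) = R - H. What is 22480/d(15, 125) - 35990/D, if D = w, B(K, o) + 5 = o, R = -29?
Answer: 214308940/2167 ≈ 98897.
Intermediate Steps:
B(K, o) = -5 + o
d(H, V) = -29 - H
w = -12017/33192 (w = ((23940 + (-5 + 99))/(-6694 + (4 - 35)*22))/9 = ((23940 + 94)/(-6694 - 31*22))/9 = (24034/(-6694 - 682))/9 = (24034/(-7376))/9 = (24034*(-1/7376))/9 = (⅑)*(-12017/3688) = -12017/33192 ≈ -0.36205)
D = -12017/33192 ≈ -0.36205
22480/d(15, 125) - 35990/D = 22480/(-29 - 1*15) - 35990/(-12017/33192) = 22480/(-29 - 15) - 35990*(-33192/12017) = 22480/(-44) + 19583280/197 = 22480*(-1/44) + 19583280/197 = -5620/11 + 19583280/197 = 214308940/2167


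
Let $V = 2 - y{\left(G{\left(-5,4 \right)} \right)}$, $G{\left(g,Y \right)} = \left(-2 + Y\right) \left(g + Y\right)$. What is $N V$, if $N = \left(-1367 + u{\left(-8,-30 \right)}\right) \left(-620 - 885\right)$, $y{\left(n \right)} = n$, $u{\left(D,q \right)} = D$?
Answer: $8277500$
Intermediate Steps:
$G{\left(g,Y \right)} = \left(-2 + Y\right) \left(Y + g\right)$
$N = 2069375$ ($N = \left(-1367 - 8\right) \left(-620 - 885\right) = \left(-1375\right) \left(-1505\right) = 2069375$)
$V = 4$ ($V = 2 - \left(4^{2} - 8 - -10 + 4 \left(-5\right)\right) = 2 - \left(16 - 8 + 10 - 20\right) = 2 - -2 = 2 + 2 = 4$)
$N V = 2069375 \cdot 4 = 8277500$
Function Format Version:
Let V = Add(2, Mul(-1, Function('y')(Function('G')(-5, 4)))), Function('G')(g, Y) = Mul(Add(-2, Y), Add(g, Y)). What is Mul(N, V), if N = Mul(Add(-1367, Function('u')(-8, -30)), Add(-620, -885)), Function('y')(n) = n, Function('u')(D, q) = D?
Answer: 8277500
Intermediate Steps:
Function('G')(g, Y) = Mul(Add(-2, Y), Add(Y, g))
N = 2069375 (N = Mul(Add(-1367, -8), Add(-620, -885)) = Mul(-1375, -1505) = 2069375)
V = 4 (V = Add(2, Mul(-1, Add(Pow(4, 2), Mul(-2, 4), Mul(-2, -5), Mul(4, -5)))) = Add(2, Mul(-1, Add(16, -8, 10, -20))) = Add(2, Mul(-1, -2)) = Add(2, 2) = 4)
Mul(N, V) = Mul(2069375, 4) = 8277500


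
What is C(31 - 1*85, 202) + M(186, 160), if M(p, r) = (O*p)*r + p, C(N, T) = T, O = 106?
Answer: 3154948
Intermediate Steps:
M(p, r) = p + 106*p*r (M(p, r) = (106*p)*r + p = 106*p*r + p = p + 106*p*r)
C(31 - 1*85, 202) + M(186, 160) = 202 + 186*(1 + 106*160) = 202 + 186*(1 + 16960) = 202 + 186*16961 = 202 + 3154746 = 3154948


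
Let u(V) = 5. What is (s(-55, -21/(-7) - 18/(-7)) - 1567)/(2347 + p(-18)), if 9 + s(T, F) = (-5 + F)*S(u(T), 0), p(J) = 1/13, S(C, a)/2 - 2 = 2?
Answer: -17875/26698 ≈ -0.66953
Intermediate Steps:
S(C, a) = 8 (S(C, a) = 4 + 2*2 = 4 + 4 = 8)
p(J) = 1/13
s(T, F) = -49 + 8*F (s(T, F) = -9 + (-5 + F)*8 = -9 + (-40 + 8*F) = -49 + 8*F)
(s(-55, -21/(-7) - 18/(-7)) - 1567)/(2347 + p(-18)) = ((-49 + 8*(-21/(-7) - 18/(-7))) - 1567)/(2347 + 1/13) = ((-49 + 8*(-21*(-1/7) - 18*(-1/7))) - 1567)/(30512/13) = ((-49 + 8*(3 + 18/7)) - 1567)*(13/30512) = ((-49 + 8*(39/7)) - 1567)*(13/30512) = ((-49 + 312/7) - 1567)*(13/30512) = (-31/7 - 1567)*(13/30512) = -11000/7*13/30512 = -17875/26698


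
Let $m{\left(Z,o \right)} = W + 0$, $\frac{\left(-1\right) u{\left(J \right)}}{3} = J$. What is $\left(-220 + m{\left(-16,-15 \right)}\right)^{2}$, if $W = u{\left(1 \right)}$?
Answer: $49729$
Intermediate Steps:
$u{\left(J \right)} = - 3 J$
$W = -3$ ($W = \left(-3\right) 1 = -3$)
$m{\left(Z,o \right)} = -3$ ($m{\left(Z,o \right)} = -3 + 0 = -3$)
$\left(-220 + m{\left(-16,-15 \right)}\right)^{2} = \left(-220 - 3\right)^{2} = \left(-223\right)^{2} = 49729$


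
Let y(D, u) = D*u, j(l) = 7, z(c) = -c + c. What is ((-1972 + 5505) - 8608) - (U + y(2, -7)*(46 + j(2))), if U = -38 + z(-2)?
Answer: -4295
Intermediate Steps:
z(c) = 0
U = -38 (U = -38 + 0 = -38)
((-1972 + 5505) - 8608) - (U + y(2, -7)*(46 + j(2))) = ((-1972 + 5505) - 8608) - (-38 + (2*(-7))*(46 + 7)) = (3533 - 8608) - (-38 - 14*53) = -5075 - (-38 - 742) = -5075 - 1*(-780) = -5075 + 780 = -4295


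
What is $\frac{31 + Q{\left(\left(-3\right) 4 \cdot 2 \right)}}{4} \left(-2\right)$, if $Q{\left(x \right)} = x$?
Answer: $- \frac{7}{2} \approx -3.5$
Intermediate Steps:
$\frac{31 + Q{\left(\left(-3\right) 4 \cdot 2 \right)}}{4} \left(-2\right) = \frac{31 + \left(-3\right) 4 \cdot 2}{4} \left(-2\right) = \frac{31 - 24}{4} \left(-2\right) = \frac{1}{4} \cdot 7 \left(-2\right) = \frac{7}{4} \left(-2\right) = - \frac{7}{2}$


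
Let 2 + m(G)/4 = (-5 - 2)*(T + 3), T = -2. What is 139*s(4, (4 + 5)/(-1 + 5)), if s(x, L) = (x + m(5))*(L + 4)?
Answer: -27800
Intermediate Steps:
m(G) = -36 (m(G) = -8 + 4*((-5 - 2)*(-2 + 3)) = -8 + 4*(-7*1) = -8 + 4*(-7) = -8 - 28 = -36)
s(x, L) = (-36 + x)*(4 + L) (s(x, L) = (x - 36)*(L + 4) = (-36 + x)*(4 + L))
139*s(4, (4 + 5)/(-1 + 5)) = 139*(-144 - 36*(4 + 5)/(-1 + 5) + 4*4 + ((4 + 5)/(-1 + 5))*4) = 139*(-144 - 324/4 + 16 + (9/4)*4) = 139*(-144 - 324/4 + 16 + (9*(¼))*4) = 139*(-144 - 36*9/4 + 16 + (9/4)*4) = 139*(-144 - 81 + 16 + 9) = 139*(-200) = -27800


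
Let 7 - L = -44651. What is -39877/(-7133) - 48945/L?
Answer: 477234127/106181838 ≈ 4.4945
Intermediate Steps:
L = 44658 (L = 7 - 1*(-44651) = 7 + 44651 = 44658)
-39877/(-7133) - 48945/L = -39877/(-7133) - 48945/44658 = -39877*(-1/7133) - 48945*1/44658 = 39877/7133 - 16315/14886 = 477234127/106181838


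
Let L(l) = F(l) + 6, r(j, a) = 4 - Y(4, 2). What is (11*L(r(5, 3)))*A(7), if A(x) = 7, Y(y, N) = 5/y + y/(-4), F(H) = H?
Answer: 3003/4 ≈ 750.75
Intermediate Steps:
Y(y, N) = 5/y - y/4 (Y(y, N) = 5/y + y*(-1/4) = 5/y - y/4)
r(j, a) = 15/4 (r(j, a) = 4 - (5/4 - 1/4*4) = 4 - (5*(1/4) - 1) = 4 - (5/4 - 1) = 4 - 1*1/4 = 4 - 1/4 = 15/4)
L(l) = 6 + l (L(l) = l + 6 = 6 + l)
(11*L(r(5, 3)))*A(7) = (11*(6 + 15/4))*7 = (11*(39/4))*7 = (429/4)*7 = 3003/4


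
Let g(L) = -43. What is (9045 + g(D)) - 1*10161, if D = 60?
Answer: -1159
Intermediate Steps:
(9045 + g(D)) - 1*10161 = (9045 - 43) - 1*10161 = 9002 - 10161 = -1159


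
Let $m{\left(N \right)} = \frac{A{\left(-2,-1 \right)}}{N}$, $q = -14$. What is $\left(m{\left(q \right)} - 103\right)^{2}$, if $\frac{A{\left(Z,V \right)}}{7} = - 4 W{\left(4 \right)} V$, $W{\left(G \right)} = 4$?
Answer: $12321$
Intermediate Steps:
$A{\left(Z,V \right)} = - 112 V$ ($A{\left(Z,V \right)} = 7 \left(-4\right) 4 V = 7 \left(- 16 V\right) = - 112 V$)
$m{\left(N \right)} = \frac{112}{N}$ ($m{\left(N \right)} = \frac{\left(-112\right) \left(-1\right)}{N} = \frac{112}{N}$)
$\left(m{\left(q \right)} - 103\right)^{2} = \left(\frac{112}{-14} - 103\right)^{2} = \left(112 \left(- \frac{1}{14}\right) - 103\right)^{2} = \left(-8 - 103\right)^{2} = \left(-111\right)^{2} = 12321$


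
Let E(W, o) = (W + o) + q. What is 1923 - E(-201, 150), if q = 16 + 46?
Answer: 1912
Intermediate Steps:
q = 62
E(W, o) = 62 + W + o (E(W, o) = (W + o) + 62 = 62 + W + o)
1923 - E(-201, 150) = 1923 - (62 - 201 + 150) = 1923 - 1*11 = 1923 - 11 = 1912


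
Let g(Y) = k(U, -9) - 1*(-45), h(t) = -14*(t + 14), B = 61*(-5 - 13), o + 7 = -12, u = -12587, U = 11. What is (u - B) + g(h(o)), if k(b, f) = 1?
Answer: -11443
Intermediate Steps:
o = -19 (o = -7 - 12 = -19)
B = -1098 (B = 61*(-18) = -1098)
h(t) = -196 - 14*t (h(t) = -14*(14 + t) = -196 - 14*t)
g(Y) = 46 (g(Y) = 1 - 1*(-45) = 1 + 45 = 46)
(u - B) + g(h(o)) = (-12587 - 1*(-1098)) + 46 = (-12587 + 1098) + 46 = -11489 + 46 = -11443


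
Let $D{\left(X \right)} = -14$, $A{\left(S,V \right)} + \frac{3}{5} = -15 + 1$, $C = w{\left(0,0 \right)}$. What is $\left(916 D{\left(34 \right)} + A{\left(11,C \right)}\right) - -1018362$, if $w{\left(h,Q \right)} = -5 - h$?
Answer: $\frac{5027617}{5} \approx 1.0055 \cdot 10^{6}$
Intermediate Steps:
$C = -5$ ($C = -5 - 0 = -5 + 0 = -5$)
$A{\left(S,V \right)} = - \frac{73}{5}$ ($A{\left(S,V \right)} = - \frac{3}{5} + \left(-15 + 1\right) = - \frac{3}{5} - 14 = - \frac{73}{5}$)
$\left(916 D{\left(34 \right)} + A{\left(11,C \right)}\right) - -1018362 = \left(916 \left(-14\right) - \frac{73}{5}\right) - -1018362 = \left(-12824 - \frac{73}{5}\right) + 1018362 = - \frac{64193}{5} + 1018362 = \frac{5027617}{5}$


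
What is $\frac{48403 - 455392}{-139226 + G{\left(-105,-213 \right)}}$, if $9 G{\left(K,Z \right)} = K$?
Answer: $\frac{1220967}{417713} \approx 2.923$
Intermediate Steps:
$G{\left(K,Z \right)} = \frac{K}{9}$
$\frac{48403 - 455392}{-139226 + G{\left(-105,-213 \right)}} = \frac{48403 - 455392}{-139226 + \frac{1}{9} \left(-105\right)} = - \frac{406989}{-139226 - \frac{35}{3}} = - \frac{406989}{- \frac{417713}{3}} = \left(-406989\right) \left(- \frac{3}{417713}\right) = \frac{1220967}{417713}$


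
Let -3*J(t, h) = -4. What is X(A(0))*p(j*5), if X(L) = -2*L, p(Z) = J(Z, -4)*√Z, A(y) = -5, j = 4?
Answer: 80*√5/3 ≈ 59.628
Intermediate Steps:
J(t, h) = 4/3 (J(t, h) = -⅓*(-4) = 4/3)
p(Z) = 4*√Z/3
X(A(0))*p(j*5) = (-2*(-5))*(4*√(4*5)/3) = 10*(4*√20/3) = 10*(4*(2*√5)/3) = 10*(8*√5/3) = 80*√5/3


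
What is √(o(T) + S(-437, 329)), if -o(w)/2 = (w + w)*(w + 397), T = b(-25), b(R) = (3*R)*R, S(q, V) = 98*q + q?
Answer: I*√17083263 ≈ 4133.2*I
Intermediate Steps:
S(q, V) = 99*q
b(R) = 3*R²
T = 1875 (T = 3*(-25)² = 3*625 = 1875)
o(w) = -4*w*(397 + w) (o(w) = -2*(w + w)*(w + 397) = -2*2*w*(397 + w) = -4*w*(397 + w))
√(o(T) + S(-437, 329)) = √(-4*1875*(397 + 1875) + 99*(-437)) = √(-4*1875*2272 - 43263) = √(-17040000 - 43263) = √(-17083263) = I*√17083263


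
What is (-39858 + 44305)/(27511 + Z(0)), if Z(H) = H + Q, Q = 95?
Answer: 4447/27606 ≈ 0.16109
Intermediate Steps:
Z(H) = 95 + H (Z(H) = H + 95 = 95 + H)
(-39858 + 44305)/(27511 + Z(0)) = (-39858 + 44305)/(27511 + (95 + 0)) = 4447/(27511 + 95) = 4447/27606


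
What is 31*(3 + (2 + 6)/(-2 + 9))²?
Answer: 26071/49 ≈ 532.06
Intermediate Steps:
31*(3 + (2 + 6)/(-2 + 9))² = 31*(3 + 8/7)² = 31*(29/7)² = 31*(841/49) = 26071/49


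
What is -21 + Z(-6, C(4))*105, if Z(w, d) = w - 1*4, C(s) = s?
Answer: -1071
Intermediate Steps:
Z(w, d) = -4 + w (Z(w, d) = w - 4 = -4 + w)
-21 + Z(-6, C(4))*105 = -21 + (-4 - 6)*105 = -21 - 10*105 = -21 - 1050 = -1071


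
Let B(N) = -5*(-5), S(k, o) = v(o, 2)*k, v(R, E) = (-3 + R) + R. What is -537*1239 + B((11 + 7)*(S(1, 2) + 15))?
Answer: -665318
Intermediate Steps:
v(R, E) = -3 + 2*R
S(k, o) = k*(-3 + 2*o) (S(k, o) = (-3 + 2*o)*k = k*(-3 + 2*o))
B(N) = 25
-537*1239 + B((11 + 7)*(S(1, 2) + 15)) = -537*1239 + 25 = -665343 + 25 = -665318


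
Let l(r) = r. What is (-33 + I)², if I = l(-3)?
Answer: 1296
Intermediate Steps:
I = -3
(-33 + I)² = (-33 - 3)² = (-36)² = 1296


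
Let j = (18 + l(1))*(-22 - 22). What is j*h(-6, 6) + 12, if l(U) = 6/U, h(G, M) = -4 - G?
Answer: -2100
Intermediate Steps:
j = -1056 (j = (18 + 6/1)*(-22 - 22) = (18 + 6*1)*(-44) = (18 + 6)*(-44) = 24*(-44) = -1056)
j*h(-6, 6) + 12 = -1056*(-4 - 1*(-6)) + 12 = -1056*(-4 + 6) + 12 = -1056*2 + 12 = -2112 + 12 = -2100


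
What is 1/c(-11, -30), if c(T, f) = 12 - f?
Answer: 1/42 ≈ 0.023810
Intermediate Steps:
1/c(-11, -30) = 1/(12 - 1*(-30)) = 1/(12 + 30) = 1/42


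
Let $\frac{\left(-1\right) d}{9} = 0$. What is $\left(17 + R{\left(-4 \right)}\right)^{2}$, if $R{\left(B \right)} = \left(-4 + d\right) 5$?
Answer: $9$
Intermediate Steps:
$d = 0$ ($d = \left(-9\right) 0 = 0$)
$R{\left(B \right)} = -20$ ($R{\left(B \right)} = \left(-4 + 0\right) 5 = \left(-4\right) 5 = -20$)
$\left(17 + R{\left(-4 \right)}\right)^{2} = \left(17 - 20\right)^{2} = \left(-3\right)^{2} = 9$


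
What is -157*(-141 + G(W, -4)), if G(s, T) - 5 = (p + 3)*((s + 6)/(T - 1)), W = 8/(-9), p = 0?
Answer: 327502/15 ≈ 21833.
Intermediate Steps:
W = -8/9 (W = 8*(-⅑) = -8/9 ≈ -0.88889)
G(s, T) = 5 + 3*(6 + s)/(-1 + T) (G(s, T) = 5 + (0 + 3)*((s + 6)/(T - 1)) = 5 + 3*((6 + s)/(-1 + T)) = 5 + 3*(6 + s)/(-1 + T))
-157*(-141 + G(W, -4)) = -157*(-141 + (13 + 3*(-8/9) + 5*(-4))/(-1 - 4)) = -157*(-141 + (13 - 8/3 - 20)/(-5)) = -157*(-141 - ⅕*(-29/3)) = -157*(-141 + 29/15) = -157*(-2086/15) = 327502/15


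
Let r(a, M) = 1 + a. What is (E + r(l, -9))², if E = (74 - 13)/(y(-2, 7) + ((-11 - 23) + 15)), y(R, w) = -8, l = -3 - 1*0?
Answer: 13225/729 ≈ 18.141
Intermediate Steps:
l = -3 (l = -3 + 0 = -3)
E = -61/27 (E = (74 - 13)/(-8 + ((-11 - 23) + 15)) = 61/(-8 + (-34 + 15)) = 61/(-8 - 19) = 61/(-27) = 61*(-1/27) = -61/27 ≈ -2.2593)
(E + r(l, -9))² = (-61/27 + (1 - 3))² = (-61/27 - 2)² = (-115/27)² = 13225/729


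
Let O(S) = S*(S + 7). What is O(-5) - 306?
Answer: -316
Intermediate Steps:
O(S) = S*(7 + S)
O(-5) - 306 = -5*(7 - 5) - 306 = -5*2 - 306 = -10 - 306 = -316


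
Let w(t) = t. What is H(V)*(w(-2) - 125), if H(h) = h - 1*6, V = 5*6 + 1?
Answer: -3175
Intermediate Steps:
V = 31 (V = 30 + 1 = 31)
H(h) = -6 + h (H(h) = h - 6 = -6 + h)
H(V)*(w(-2) - 125) = (-6 + 31)*(-2 - 125) = 25*(-127) = -3175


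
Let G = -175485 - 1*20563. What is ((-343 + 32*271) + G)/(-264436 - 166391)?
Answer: 62573/143609 ≈ 0.43572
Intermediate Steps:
G = -196048 (G = -175485 - 20563 = -196048)
((-343 + 32*271) + G)/(-264436 - 166391) = ((-343 + 32*271) - 196048)/(-264436 - 166391) = ((-343 + 8672) - 196048)/(-430827) = (8329 - 196048)*(-1/430827) = -187719*(-1/430827) = 62573/143609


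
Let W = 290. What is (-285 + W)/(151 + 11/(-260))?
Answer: 1300/39249 ≈ 0.033122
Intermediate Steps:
(-285 + W)/(151 + 11/(-260)) = (-285 + 290)/(151 + 11/(-260)) = 5/(151 + 11*(-1/260)) = 5/(151 - 11/260) = 5/(39249/260) = 5*(260/39249) = 1300/39249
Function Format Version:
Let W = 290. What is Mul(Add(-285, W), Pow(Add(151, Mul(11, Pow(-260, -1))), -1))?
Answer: Rational(1300, 39249) ≈ 0.033122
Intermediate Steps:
Mul(Add(-285, W), Pow(Add(151, Mul(11, Pow(-260, -1))), -1)) = Mul(Add(-285, 290), Pow(Add(151, Mul(11, Pow(-260, -1))), -1)) = Mul(5, Pow(Add(151, Mul(11, Rational(-1, 260))), -1)) = Mul(5, Pow(Add(151, Rational(-11, 260)), -1)) = Mul(5, Pow(Rational(39249, 260), -1)) = Mul(5, Rational(260, 39249)) = Rational(1300, 39249)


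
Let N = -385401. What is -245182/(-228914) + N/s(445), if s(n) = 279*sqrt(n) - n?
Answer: -59593441/15247012 - 107526879*sqrt(445)/34441220 ≈ -69.768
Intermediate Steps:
s(n) = -n + 279*sqrt(n)
-245182/(-228914) + N/s(445) = -245182/(-228914) - 385401/(-1*445 + 279*sqrt(445)) = -245182*(-1/228914) - 385401/(-445 + 279*sqrt(445)) = 211/197 - 385401/(-445 + 279*sqrt(445))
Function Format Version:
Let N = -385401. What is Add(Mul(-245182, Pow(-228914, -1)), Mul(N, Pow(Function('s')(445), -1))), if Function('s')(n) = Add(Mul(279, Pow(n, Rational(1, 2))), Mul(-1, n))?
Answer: Add(Rational(-59593441, 15247012), Mul(Rational(-107526879, 34441220), Pow(445, Rational(1, 2)))) ≈ -69.768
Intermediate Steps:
Function('s')(n) = Add(Mul(-1, n), Mul(279, Pow(n, Rational(1, 2))))
Add(Mul(-245182, Pow(-228914, -1)), Mul(N, Pow(Function('s')(445), -1))) = Add(Mul(-245182, Pow(-228914, -1)), Mul(-385401, Pow(Add(Mul(-1, 445), Mul(279, Pow(445, Rational(1, 2)))), -1))) = Add(Mul(-245182, Rational(-1, 228914)), Mul(-385401, Pow(Add(-445, Mul(279, Pow(445, Rational(1, 2)))), -1))) = Add(Rational(211, 197), Mul(-385401, Pow(Add(-445, Mul(279, Pow(445, Rational(1, 2)))), -1)))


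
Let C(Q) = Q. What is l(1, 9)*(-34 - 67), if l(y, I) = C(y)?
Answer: -101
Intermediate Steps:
l(y, I) = y
l(1, 9)*(-34 - 67) = 1*(-34 - 67) = 1*(-101) = -101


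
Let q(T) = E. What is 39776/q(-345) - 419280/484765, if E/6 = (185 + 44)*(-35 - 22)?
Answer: -5211918368/3796582527 ≈ -1.3728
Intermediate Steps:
E = -78318 (E = 6*((185 + 44)*(-35 - 22)) = 6*(229*(-57)) = 6*(-13053) = -78318)
q(T) = -78318
39776/q(-345) - 419280/484765 = 39776/(-78318) - 419280/484765 = 39776*(-1/78318) - 419280*1/484765 = -19888/39159 - 83856/96953 = -5211918368/3796582527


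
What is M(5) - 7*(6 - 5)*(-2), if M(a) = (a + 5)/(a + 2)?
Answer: 108/7 ≈ 15.429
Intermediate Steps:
M(a) = (5 + a)/(2 + a)
M(5) - 7*(6 - 5)*(-2) = (5 + 5)/(2 + 5) - 7*(6 - 5)*(-2) = 10/7 - 7*(-2) = (1/7)*10 - 7*(-2) = 10/7 + 14 = 108/7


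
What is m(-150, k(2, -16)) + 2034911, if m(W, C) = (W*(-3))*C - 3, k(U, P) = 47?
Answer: 2056058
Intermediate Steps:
m(W, C) = -3 - 3*C*W (m(W, C) = (-3*W)*C - 3 = -3*C*W - 3 = -3 - 3*C*W)
m(-150, k(2, -16)) + 2034911 = (-3 - 3*47*(-150)) + 2034911 = (-3 + 21150) + 2034911 = 21147 + 2034911 = 2056058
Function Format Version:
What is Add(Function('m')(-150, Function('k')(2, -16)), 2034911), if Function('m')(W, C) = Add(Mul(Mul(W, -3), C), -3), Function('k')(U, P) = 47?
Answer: 2056058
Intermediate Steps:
Function('m')(W, C) = Add(-3, Mul(-3, C, W)) (Function('m')(W, C) = Add(Mul(Mul(-3, W), C), -3) = Add(Mul(-3, C, W), -3) = Add(-3, Mul(-3, C, W)))
Add(Function('m')(-150, Function('k')(2, -16)), 2034911) = Add(Add(-3, Mul(-3, 47, -150)), 2034911) = Add(Add(-3, 21150), 2034911) = Add(21147, 2034911) = 2056058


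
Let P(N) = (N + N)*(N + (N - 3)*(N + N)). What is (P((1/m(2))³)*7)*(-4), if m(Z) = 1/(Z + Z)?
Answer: -28213248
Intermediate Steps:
m(Z) = 1/(2*Z)
P(N) = 2*N*(N + 2*N*(-3 + N)) (P(N) = (2*N)*(N + (-3 + N)*(2*N)) = (2*N)*(N + 2*N*(-3 + N)) = 2*N*(N + 2*N*(-3 + N)))
(P((1/m(2))³)*7)*(-4) = ((((1/((½)/2))³)²*(-10 + 4*(1/((½)/2))³))*7)*(-4) = ((((1/((½)*(½)))³)²*(-10 + 4*(1/((½)*(½)))³))*7)*(-4) = ((((1/(¼))³)²*(-10 + 4*(1/(¼))³))*7)*(-4) = (((4³)²*(-10 + 4*4³))*7)*(-4) = ((64²*(-10 + 4*64))*7)*(-4) = ((4096*(-10 + 256))*7)*(-4) = ((4096*246)*7)*(-4) = (1007616*7)*(-4) = 7053312*(-4) = -28213248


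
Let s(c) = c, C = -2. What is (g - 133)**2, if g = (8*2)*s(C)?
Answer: 27225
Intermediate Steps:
g = -32 (g = (8*2)*(-2) = 16*(-2) = -32)
(g - 133)**2 = (-32 - 133)**2 = (-165)**2 = 27225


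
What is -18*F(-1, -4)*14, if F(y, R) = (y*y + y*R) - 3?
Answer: -504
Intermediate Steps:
F(y, R) = -3 + y**2 + R*y (F(y, R) = (y**2 + R*y) - 3 = -3 + y**2 + R*y)
-18*F(-1, -4)*14 = -18*(-3 + (-1)**2 - 4*(-1))*14 = -18*(-3 + 1 + 4)*14 = -18*2*14 = -36*14 = -504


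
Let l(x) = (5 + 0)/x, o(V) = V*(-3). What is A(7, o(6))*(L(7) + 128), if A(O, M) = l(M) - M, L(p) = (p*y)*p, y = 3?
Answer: 87725/18 ≈ 4873.6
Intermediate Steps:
o(V) = -3*V
L(p) = 3*p**2 (L(p) = (p*3)*p = (3*p)*p = 3*p**2)
l(x) = 5/x
A(O, M) = -M + 5/M (A(O, M) = 5/M - M = -M + 5/M)
A(7, o(6))*(L(7) + 128) = (-(-3)*6 + 5/((-3*6)))*(3*7**2 + 128) = (-1*(-18) + 5/(-18))*(3*49 + 128) = (18 + 5*(-1/18))*(147 + 128) = (18 - 5/18)*275 = (319/18)*275 = 87725/18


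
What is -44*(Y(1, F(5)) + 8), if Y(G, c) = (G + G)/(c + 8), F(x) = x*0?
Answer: -363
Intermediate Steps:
F(x) = 0
Y(G, c) = 2*G/(8 + c) (Y(G, c) = (2*G)/(8 + c) = 2*G/(8 + c))
-44*(Y(1, F(5)) + 8) = -44*(2*1/(8 + 0) + 8) = -44*(2*1/8 + 8) = -44*(2*1*(⅛) + 8) = -44*(¼ + 8) = -44*33/4 = -363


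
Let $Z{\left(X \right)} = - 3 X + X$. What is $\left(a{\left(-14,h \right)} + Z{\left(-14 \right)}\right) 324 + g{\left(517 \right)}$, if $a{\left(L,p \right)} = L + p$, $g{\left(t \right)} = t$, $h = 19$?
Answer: $11209$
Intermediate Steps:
$Z{\left(X \right)} = - 2 X$
$\left(a{\left(-14,h \right)} + Z{\left(-14 \right)}\right) 324 + g{\left(517 \right)} = \left(\left(-14 + 19\right) - -28\right) 324 + 517 = \left(5 + 28\right) 324 + 517 = 33 \cdot 324 + 517 = 10692 + 517 = 11209$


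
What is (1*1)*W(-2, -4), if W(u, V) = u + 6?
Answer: 4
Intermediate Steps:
W(u, V) = 6 + u
(1*1)*W(-2, -4) = (1*1)*(6 - 2) = 1*4 = 4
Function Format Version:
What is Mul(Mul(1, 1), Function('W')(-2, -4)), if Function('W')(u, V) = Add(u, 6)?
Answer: 4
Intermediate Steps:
Function('W')(u, V) = Add(6, u)
Mul(Mul(1, 1), Function('W')(-2, -4)) = Mul(Mul(1, 1), Add(6, -2)) = Mul(1, 4) = 4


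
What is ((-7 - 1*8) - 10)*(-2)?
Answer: 50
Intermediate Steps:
((-7 - 1*8) - 10)*(-2) = ((-7 - 8) - 10)*(-2) = (-15 - 10)*(-2) = -25*(-2) = 50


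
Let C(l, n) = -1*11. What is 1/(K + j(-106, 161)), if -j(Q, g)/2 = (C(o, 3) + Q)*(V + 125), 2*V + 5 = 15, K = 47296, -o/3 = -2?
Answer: 1/77716 ≈ 1.2867e-5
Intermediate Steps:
o = 6 (o = -3*(-2) = 6)
C(l, n) = -11
V = 5 (V = -5/2 + (½)*15 = -5/2 + 15/2 = 5)
j(Q, g) = 2860 - 260*Q (j(Q, g) = -2*(-11 + Q)*(5 + 125) = -2*(-11 + Q)*130 = -2*(-1430 + 130*Q) = 2860 - 260*Q)
1/(K + j(-106, 161)) = 1/(47296 + (2860 - 260*(-106))) = 1/(47296 + (2860 + 27560)) = 1/(47296 + 30420) = 1/77716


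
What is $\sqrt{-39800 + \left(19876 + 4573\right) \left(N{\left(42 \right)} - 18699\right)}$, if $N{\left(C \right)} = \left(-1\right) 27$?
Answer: $i \sqrt{457871774} \approx 21398.0 i$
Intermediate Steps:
$N{\left(C \right)} = -27$
$\sqrt{-39800 + \left(19876 + 4573\right) \left(N{\left(42 \right)} - 18699\right)} = \sqrt{-39800 + \left(19876 + 4573\right) \left(-27 - 18699\right)} = \sqrt{-39800 + 24449 \left(-18726\right)} = \sqrt{-39800 - 457831974} = \sqrt{-457871774} = i \sqrt{457871774}$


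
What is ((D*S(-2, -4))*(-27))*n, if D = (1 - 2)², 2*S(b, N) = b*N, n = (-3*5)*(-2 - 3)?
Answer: -8100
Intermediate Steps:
n = 75 (n = -15*(-5) = 75)
S(b, N) = N*b/2 (S(b, N) = (b*N)/2 = (N*b)/2 = N*b/2)
D = 1 (D = (-1)² = 1)
((D*S(-2, -4))*(-27))*n = ((1*((½)*(-4)*(-2)))*(-27))*75 = ((1*4)*(-27))*75 = (4*(-27))*75 = -108*75 = -8100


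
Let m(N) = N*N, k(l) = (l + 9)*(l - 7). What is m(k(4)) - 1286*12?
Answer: -13911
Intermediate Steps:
k(l) = (-7 + l)*(9 + l) (k(l) = (9 + l)*(-7 + l) = (-7 + l)*(9 + l))
m(N) = N²
m(k(4)) - 1286*12 = (-63 + 4² + 2*4)² - 1286*12 = (-63 + 16 + 8)² - 15432 = (-39)² - 15432 = 1521 - 15432 = -13911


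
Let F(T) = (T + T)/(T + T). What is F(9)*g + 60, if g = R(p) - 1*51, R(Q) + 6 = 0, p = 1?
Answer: 3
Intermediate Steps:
F(T) = 1 (F(T) = (2*T)/((2*T)) = (2*T)*(1/(2*T)) = 1)
R(Q) = -6 (R(Q) = -6 + 0 = -6)
g = -57 (g = -6 - 1*51 = -6 - 51 = -57)
F(9)*g + 60 = 1*(-57) + 60 = -57 + 60 = 3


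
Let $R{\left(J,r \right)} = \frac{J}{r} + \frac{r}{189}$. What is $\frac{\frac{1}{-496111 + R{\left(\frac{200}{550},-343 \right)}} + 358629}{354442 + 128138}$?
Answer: $\frac{6041644484425681}{8129785364012760} \approx 0.74315$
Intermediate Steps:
$R{\left(J,r \right)} = \frac{r}{189} + \frac{J}{r}$ ($R{\left(J,r \right)} = \frac{J}{r} + r \frac{1}{189} = \frac{J}{r} + \frac{r}{189} = \frac{r}{189} + \frac{J}{r}$)
$\frac{\frac{1}{-496111 + R{\left(\frac{200}{550},-343 \right)}} + 358629}{354442 + 128138} = \frac{\frac{1}{-496111 + \left(\frac{1}{189} \left(-343\right) + \frac{200 \cdot \frac{1}{550}}{-343}\right)} + 358629}{354442 + 128138} = \frac{\frac{1}{-496111 - \left(\frac{49}{27} - 200 \cdot \frac{1}{550} \left(- \frac{1}{343}\right)\right)} + 358629}{482580} = \left(\frac{1}{-496111 + \left(- \frac{49}{27} + \frac{4}{11} \left(- \frac{1}{343}\right)\right)} + 358629\right) \frac{1}{482580} = \left(\frac{1}{-496111 - \frac{184985}{101871}} + 358629\right) \frac{1}{482580} = \left(\frac{1}{- \frac{50539508666}{101871}} + 358629\right) \frac{1}{482580} = \left(- \frac{101871}{50539508666} + 358629\right) \frac{1}{482580} = \frac{18124933453277043}{50539508666} \cdot \frac{1}{482580} = \frac{6041644484425681}{8129785364012760}$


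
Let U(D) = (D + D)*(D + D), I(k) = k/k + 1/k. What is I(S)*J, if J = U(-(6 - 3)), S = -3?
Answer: 24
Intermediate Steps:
I(k) = 1 + 1/k
U(D) = 4*D**2 (U(D) = (2*D)*(2*D) = 4*D**2)
J = 36 (J = 4*(-(6 - 3))**2 = 4*(-1*3)**2 = 4*(-3)**2 = 4*9 = 36)
I(S)*J = ((1 - 3)/(-3))*36 = -1/3*(-2)*36 = (2/3)*36 = 24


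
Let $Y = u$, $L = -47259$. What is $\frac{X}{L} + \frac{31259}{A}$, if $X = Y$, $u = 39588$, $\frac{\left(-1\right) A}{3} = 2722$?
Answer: $- \frac{200060521}{42879666} \approx -4.6656$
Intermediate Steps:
$A = -8166$ ($A = \left(-3\right) 2722 = -8166$)
$Y = 39588$
$X = 39588$
$\frac{X}{L} + \frac{31259}{A} = \frac{39588}{-47259} + \frac{31259}{-8166} = 39588 \left(- \frac{1}{47259}\right) + 31259 \left(- \frac{1}{8166}\right) = - \frac{13196}{15753} - \frac{31259}{8166} = - \frac{200060521}{42879666}$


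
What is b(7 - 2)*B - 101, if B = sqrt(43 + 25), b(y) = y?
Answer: -101 + 10*sqrt(17) ≈ -59.769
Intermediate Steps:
B = 2*sqrt(17) (B = sqrt(68) = 2*sqrt(17) ≈ 8.2462)
b(7 - 2)*B - 101 = (7 - 2)*(2*sqrt(17)) - 101 = 5*(2*sqrt(17)) - 101 = 10*sqrt(17) - 101 = -101 + 10*sqrt(17)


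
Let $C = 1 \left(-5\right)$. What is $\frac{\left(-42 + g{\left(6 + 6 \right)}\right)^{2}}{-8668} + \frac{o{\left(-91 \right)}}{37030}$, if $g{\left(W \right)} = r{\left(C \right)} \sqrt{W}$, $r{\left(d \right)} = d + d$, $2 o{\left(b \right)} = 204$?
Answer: $- \frac{13609098}{40122005} - \frac{420 \sqrt{3}}{2167} \approx -0.67489$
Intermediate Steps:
$o{\left(b \right)} = 102$ ($o{\left(b \right)} = \frac{1}{2} \cdot 204 = 102$)
$C = -5$
$r{\left(d \right)} = 2 d$
$g{\left(W \right)} = - 10 \sqrt{W}$ ($g{\left(W \right)} = 2 \left(-5\right) \sqrt{W} = - 10 \sqrt{W}$)
$\frac{\left(-42 + g{\left(6 + 6 \right)}\right)^{2}}{-8668} + \frac{o{\left(-91 \right)}}{37030} = \frac{\left(-42 - 10 \sqrt{6 + 6}\right)^{2}}{-8668} + \frac{102}{37030} = \left(-42 - 10 \sqrt{12}\right)^{2} \left(- \frac{1}{8668}\right) + 102 \cdot \frac{1}{37030} = \left(-42 - 10 \cdot 2 \sqrt{3}\right)^{2} \left(- \frac{1}{8668}\right) + \frac{51}{18515} = \left(-42 - 20 \sqrt{3}\right)^{2} \left(- \frac{1}{8668}\right) + \frac{51}{18515} = - \frac{\left(-42 - 20 \sqrt{3}\right)^{2}}{8668} + \frac{51}{18515} = \frac{51}{18515} - \frac{\left(-42 - 20 \sqrt{3}\right)^{2}}{8668}$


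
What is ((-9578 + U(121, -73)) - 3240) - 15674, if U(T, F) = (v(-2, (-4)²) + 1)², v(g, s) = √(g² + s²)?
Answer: -28231 + 4*√65 ≈ -28199.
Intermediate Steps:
U(T, F) = (1 + 2*√65)² (U(T, F) = (√((-2)² + ((-4)²)²) + 1)² = (√(4 + 16²) + 1)² = (√(4 + 256) + 1)² = (√260 + 1)² = (2*√65 + 1)² = (1 + 2*√65)²)
((-9578 + U(121, -73)) - 3240) - 15674 = ((-9578 + (261 + 4*√65)) - 3240) - 15674 = ((-9317 + 4*√65) - 3240) - 15674 = (-12557 + 4*√65) - 15674 = -28231 + 4*√65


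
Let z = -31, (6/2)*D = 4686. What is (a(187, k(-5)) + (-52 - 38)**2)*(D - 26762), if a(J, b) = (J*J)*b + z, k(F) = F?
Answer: 4202755200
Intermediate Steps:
D = 1562 (D = (1/3)*4686 = 1562)
a(J, b) = -31 + b*J**2 (a(J, b) = (J*J)*b - 31 = J**2*b - 31 = b*J**2 - 31 = -31 + b*J**2)
(a(187, k(-5)) + (-52 - 38)**2)*(D - 26762) = ((-31 - 5*187**2) + (-52 - 38)**2)*(1562 - 26762) = ((-31 - 5*34969) + (-90)**2)*(-25200) = ((-31 - 174845) + 8100)*(-25200) = (-174876 + 8100)*(-25200) = -166776*(-25200) = 4202755200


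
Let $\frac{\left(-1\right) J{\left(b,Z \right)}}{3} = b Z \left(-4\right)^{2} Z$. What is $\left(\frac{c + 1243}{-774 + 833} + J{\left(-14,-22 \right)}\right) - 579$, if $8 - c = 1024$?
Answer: $\frac{19155698}{59} \approx 3.2467 \cdot 10^{5}$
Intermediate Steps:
$c = -1016$ ($c = 8 - 1024 = -1016$)
$J{\left(b,Z \right)} = - 48 b Z^{2}$ ($J{\left(b,Z \right)} = - 3 b Z \left(-4\right)^{2} Z = - 3 Z b 16 Z = - 3 \cdot 16 Z b Z = - 3 \cdot 16 b Z^{2} = - 48 b Z^{2}$)
$\left(\frac{c + 1243}{-774 + 833} + J{\left(-14,-22 \right)}\right) - 579 = \left(\frac{-1016 + 1243}{-774 + 833} - - 672 \left(-22\right)^{2}\right) - 579 = \left(\frac{227}{59} - \left(-672\right) 484\right) - 579 = \left(227 \cdot \frac{1}{59} + 325248\right) - 579 = \left(\frac{227}{59} + 325248\right) - 579 = \frac{19189859}{59} - 579 = \frac{19155698}{59}$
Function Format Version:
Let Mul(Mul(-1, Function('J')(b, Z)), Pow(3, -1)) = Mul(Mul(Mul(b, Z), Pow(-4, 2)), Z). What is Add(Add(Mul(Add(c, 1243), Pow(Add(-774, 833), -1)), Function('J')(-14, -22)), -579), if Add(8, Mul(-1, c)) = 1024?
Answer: Rational(19155698, 59) ≈ 3.2467e+5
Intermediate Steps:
c = -1016 (c = Add(8, Mul(-1, 1024)) = Add(8, -1024) = -1016)
Function('J')(b, Z) = Mul(-48, b, Pow(Z, 2)) (Function('J')(b, Z) = Mul(-3, Mul(Mul(Mul(b, Z), Pow(-4, 2)), Z)) = Mul(-3, Mul(Mul(Mul(Z, b), 16), Z)) = Mul(-3, Mul(Mul(16, Z, b), Z)) = Mul(-3, Mul(16, b, Pow(Z, 2))) = Mul(-48, b, Pow(Z, 2)))
Add(Add(Mul(Add(c, 1243), Pow(Add(-774, 833), -1)), Function('J')(-14, -22)), -579) = Add(Add(Mul(Add(-1016, 1243), Pow(Add(-774, 833), -1)), Mul(-48, -14, Pow(-22, 2))), -579) = Add(Add(Mul(227, Pow(59, -1)), Mul(-48, -14, 484)), -579) = Add(Add(Mul(227, Rational(1, 59)), 325248), -579) = Add(Add(Rational(227, 59), 325248), -579) = Add(Rational(19189859, 59), -579) = Rational(19155698, 59)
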